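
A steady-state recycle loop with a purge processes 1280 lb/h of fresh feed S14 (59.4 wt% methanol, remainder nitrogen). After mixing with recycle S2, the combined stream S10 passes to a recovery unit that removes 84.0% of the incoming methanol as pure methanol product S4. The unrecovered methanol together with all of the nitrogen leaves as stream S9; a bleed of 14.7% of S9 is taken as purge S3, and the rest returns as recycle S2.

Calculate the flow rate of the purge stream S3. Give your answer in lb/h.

540.4 lb/h

nitrogen enters only via S14 and leaves only via the purge: 1280×0.406 = 0.147×(nitrogen in S9), and the recovery unit passes all nitrogen, so nitrogen in S10 = nitrogen in S9 = 3535.2 lb/h.
methanol in S10: m_A = 1280×0.594 + (1−0.147)·(1−0.840)·m_A, so m_A = 760.32/0.8635 = 880.49 lb/h.
S9 = (1−0.840)×880.49 + 3535.2 = 3676.1 lb/h.
Purge S3 = 0.147×3676.1 = 540.39 lb/h.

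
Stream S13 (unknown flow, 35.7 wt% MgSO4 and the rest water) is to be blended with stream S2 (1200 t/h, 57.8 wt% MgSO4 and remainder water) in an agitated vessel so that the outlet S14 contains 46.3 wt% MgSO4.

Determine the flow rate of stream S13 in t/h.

Let S13 be the unknown flow. Total out = 1200 + S13.
MgSO4 balance: 693.6 + 0.357·S13 = 0.463·(1200 + S13)
(0.357 − 0.463)·S13 = 0.463×1200 − 693.6 = -138
S13 = -138 / -0.106 = 1301.9 t/h

1302 t/h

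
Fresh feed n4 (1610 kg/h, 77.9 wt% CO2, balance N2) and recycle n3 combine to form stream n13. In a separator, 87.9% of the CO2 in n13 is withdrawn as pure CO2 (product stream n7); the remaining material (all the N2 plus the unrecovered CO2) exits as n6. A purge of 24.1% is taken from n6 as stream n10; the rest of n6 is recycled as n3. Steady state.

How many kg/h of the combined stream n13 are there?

N2 enters only via n4 and leaves only via the purge: 1610×0.221 = 0.241×(N2 in n6), and the separator passes all N2, so N2 in n13 = N2 in n6 = 1476.4 kg/h.
CO2 in n13: m_A = 1610×0.779 + (1−0.241)·(1−0.879)·m_A, so m_A = 1254.2/0.9082 = 1381 kg/h.
n13 = 1381 + 1476.4 = 2857.4 kg/h.

2857 kg/h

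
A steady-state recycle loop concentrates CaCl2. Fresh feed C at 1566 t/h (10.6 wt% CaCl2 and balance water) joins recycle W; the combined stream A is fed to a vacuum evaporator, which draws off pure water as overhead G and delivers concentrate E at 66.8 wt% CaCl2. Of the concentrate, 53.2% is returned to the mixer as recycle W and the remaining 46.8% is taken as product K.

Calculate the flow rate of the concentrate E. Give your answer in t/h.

531 t/h

Overall CaCl2 balance (none leaves overhead): CaCl2 in fresh feed = CaCl2 in product, i.e. 1566×0.106 = (1−0.532)·E·0.668.
E = 166/(0.668×0.468) = 530.98 t/h.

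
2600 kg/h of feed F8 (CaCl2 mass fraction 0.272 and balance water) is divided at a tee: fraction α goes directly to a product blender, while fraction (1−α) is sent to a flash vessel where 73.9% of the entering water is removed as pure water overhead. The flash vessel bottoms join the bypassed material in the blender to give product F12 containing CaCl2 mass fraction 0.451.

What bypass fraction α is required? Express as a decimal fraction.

All 2600×0.272 = 707.2 kg/h of CaCl2 reaches F12, so F12 = 707.2/0.451 = 1568.1 kg/h and vapour = 1031.9 kg/h.
The evaporator receives (1−α)·2600 of feed at 0.728 water and removes 0.739 of that water:
0.739×0.728×(1−α)×2600 = 1031.9
(1−α) = 1031.9/1398.8 = 0.7377;  α = 0.2623.

0.262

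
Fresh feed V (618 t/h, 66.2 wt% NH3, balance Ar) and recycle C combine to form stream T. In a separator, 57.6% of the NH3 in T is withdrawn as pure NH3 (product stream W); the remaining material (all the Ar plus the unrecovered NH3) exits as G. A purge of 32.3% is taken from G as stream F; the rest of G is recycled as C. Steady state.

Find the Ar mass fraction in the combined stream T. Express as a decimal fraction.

0.530

Ar enters only via V and leaves only via the purge: 618×0.338 = 0.323×(Ar in G), and the separator passes all Ar, so Ar in T = Ar in G = 646.7 t/h.
NH3 in T: m_A = 618×0.662 + (1−0.323)·(1−0.576)·m_A, so m_A = 409.12/0.7130 = 573.83 t/h.
T = 573.83 + 646.7 = 1220.5 t/h.
Ar fraction in T = 646.7/1220.5 = 0.530.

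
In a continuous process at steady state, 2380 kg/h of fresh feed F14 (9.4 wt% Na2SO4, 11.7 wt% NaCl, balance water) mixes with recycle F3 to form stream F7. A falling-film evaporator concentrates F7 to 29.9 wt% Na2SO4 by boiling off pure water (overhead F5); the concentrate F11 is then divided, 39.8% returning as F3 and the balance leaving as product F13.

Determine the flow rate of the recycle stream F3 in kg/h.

494.7 kg/h

Overall Na2SO4 balance (none leaves overhead): Na2SO4 in fresh feed = Na2SO4 in product, i.e. 2380×0.094 = (1−0.398)·F11·0.299.
F11 = 223.72/(0.299×0.602) = 1242.9 kg/h.
Recycle F3 = 0.398×1242.9 = 494.68 kg/h.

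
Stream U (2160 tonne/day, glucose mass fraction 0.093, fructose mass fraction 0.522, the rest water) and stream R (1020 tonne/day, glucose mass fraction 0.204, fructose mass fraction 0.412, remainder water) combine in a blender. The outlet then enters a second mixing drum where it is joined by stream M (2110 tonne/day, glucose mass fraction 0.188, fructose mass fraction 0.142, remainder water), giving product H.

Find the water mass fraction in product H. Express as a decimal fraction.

0.498

Overall, product flow = 5290 tonne/day.
water in = 2160×0.385 + 1020×0.384 + 2110×0.670 = 2637 tonne/day.
water fraction in H = 0.498.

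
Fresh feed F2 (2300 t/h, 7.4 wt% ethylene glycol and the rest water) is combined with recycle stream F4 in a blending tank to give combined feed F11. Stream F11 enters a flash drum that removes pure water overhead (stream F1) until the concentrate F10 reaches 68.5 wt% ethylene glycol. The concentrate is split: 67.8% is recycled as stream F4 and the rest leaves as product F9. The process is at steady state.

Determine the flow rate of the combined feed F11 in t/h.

2823 t/h

Overall ethylene glycol balance (none leaves overhead): ethylene glycol in fresh feed = ethylene glycol in product, i.e. 2300×0.074 = (1−0.678)·F10·0.685.
F10 = 170.2/(0.685×0.322) = 771.64 t/h.
Recycle F4 = 0.678×771.64 = 523.17 t/h.
Combined feed F11 = 2300 + 523.17 = 2823.2 t/h.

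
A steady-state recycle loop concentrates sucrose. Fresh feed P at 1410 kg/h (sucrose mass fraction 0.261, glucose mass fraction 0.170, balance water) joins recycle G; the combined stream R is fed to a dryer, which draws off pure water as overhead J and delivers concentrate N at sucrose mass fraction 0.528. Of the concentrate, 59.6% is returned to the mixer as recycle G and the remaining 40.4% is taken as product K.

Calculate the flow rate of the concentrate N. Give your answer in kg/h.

Overall sucrose balance (none leaves overhead): sucrose in fresh feed = sucrose in product, i.e. 1410×0.261 = (1−0.596)·N·0.528.
N = 368.01/(0.528×0.404) = 1725.2 kg/h.

1725 kg/h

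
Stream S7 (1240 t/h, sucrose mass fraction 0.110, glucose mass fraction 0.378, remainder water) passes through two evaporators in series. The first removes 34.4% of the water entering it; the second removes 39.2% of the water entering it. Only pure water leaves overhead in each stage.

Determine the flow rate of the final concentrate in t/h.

858.3 t/h

water in feed = 1240×0.512 = 634.88 t/h.
After stage 1: water left = (1−0.344)×634.88 = 416.48; stream total = 1021.6 t/h.
After stage 2: water left = (1−0.392)×416.48 = 253.22; final concentrate = 858.34 t/h.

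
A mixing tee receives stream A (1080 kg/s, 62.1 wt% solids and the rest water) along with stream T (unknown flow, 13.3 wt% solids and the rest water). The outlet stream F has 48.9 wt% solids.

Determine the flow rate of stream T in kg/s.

400.4 kg/s

Let T be the unknown flow. Total out = 1080 + T.
solids balance: 670.68 + 0.133·T = 0.489·(1080 + T)
(0.133 − 0.489)·T = 0.489×1080 − 670.68 = -142.56
T = -142.56 / -0.356 = 400.45 kg/s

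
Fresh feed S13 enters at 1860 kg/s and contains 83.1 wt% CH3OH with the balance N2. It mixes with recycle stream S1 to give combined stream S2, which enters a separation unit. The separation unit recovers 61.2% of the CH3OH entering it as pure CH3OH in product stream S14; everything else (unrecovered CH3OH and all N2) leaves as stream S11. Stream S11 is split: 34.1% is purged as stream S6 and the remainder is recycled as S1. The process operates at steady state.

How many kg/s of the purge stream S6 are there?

N2 enters only via S13 and leaves only via the purge: 1860×0.169 = 0.341×(N2 in S11), and the separation unit passes all N2, so N2 in S2 = N2 in S11 = 921.82 kg/s.
CH3OH in S2: m_A = 1860×0.831 + (1−0.341)·(1−0.612)·m_A, so m_A = 1545.7/0.7443 = 2076.6 kg/s.
S11 = (1−0.612)×2076.6 + 921.82 = 1727.6 kg/s.
Purge S6 = 0.341×1727.6 = 589.1 kg/s.

589.1 kg/s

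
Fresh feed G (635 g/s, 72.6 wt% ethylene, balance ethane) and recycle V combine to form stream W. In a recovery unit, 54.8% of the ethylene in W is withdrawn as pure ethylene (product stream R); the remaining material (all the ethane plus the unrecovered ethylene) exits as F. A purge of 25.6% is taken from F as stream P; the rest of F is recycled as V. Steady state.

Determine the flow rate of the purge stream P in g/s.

254.4 g/s

ethane enters only via G and leaves only via the purge: 635×0.274 = 0.256×(ethane in F), and the recovery unit passes all ethane, so ethane in W = ethane in F = 679.65 g/s.
ethylene in W: m_A = 635×0.726 + (1−0.256)·(1−0.548)·m_A, so m_A = 461.01/0.6637 = 694.59 g/s.
F = (1−0.548)×694.59 + 679.65 = 993.6 g/s.
Purge P = 0.256×993.6 = 254.36 g/s.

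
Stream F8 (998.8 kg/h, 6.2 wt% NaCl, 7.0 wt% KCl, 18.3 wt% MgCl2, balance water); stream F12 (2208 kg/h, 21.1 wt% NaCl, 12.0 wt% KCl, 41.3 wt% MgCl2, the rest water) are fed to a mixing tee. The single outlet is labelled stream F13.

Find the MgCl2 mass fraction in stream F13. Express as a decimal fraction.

Total flow out = 998.8 + 2208 = 3206.8 kg/h.
MgCl2 in = 998.8×0.183 + 2208×0.413 = 1094.7 kg/h.
MgCl2 mass fraction in F13 = 1094.7/3206.8 = 0.341.

0.341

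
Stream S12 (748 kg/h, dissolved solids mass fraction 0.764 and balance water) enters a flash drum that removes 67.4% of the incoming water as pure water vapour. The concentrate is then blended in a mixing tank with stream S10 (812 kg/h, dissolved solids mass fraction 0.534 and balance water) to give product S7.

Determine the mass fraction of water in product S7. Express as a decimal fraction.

Vapour removed = 0.674×0.236×748 = 118.98 kg/h; concentrate = 629.02 kg/h.
water reaching the mixer = 57.548 (from concentrate) + 812×0.466 = 435.94 kg/h.
Product flow = 629.02 + 812 = 1441 kg/h; water fraction = 0.303.

0.303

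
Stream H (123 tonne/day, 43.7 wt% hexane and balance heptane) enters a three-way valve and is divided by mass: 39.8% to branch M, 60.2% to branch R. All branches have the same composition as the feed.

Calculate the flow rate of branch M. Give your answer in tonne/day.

Branch M flow = 0.398×123 = 48.954 tonne/day.

48.95 tonne/day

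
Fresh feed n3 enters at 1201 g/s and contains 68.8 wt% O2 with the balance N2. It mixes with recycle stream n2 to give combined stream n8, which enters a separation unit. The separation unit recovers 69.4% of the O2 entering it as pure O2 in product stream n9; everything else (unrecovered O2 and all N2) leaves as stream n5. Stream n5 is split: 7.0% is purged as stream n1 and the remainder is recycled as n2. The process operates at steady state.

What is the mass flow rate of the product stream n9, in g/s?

801.5 g/s

O2 in n8: m_A = 1201×0.688 + (1−0.070)·(1−0.694)·m_A, so m_A = 826.29/0.7154 = 1155 g/s.
Product n9 = 0.694×1155 = 801.55 g/s.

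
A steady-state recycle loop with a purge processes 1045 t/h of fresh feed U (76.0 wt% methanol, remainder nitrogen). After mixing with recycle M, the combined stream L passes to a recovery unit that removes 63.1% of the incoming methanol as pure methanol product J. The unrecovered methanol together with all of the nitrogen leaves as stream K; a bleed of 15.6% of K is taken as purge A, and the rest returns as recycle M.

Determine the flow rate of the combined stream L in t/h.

2761 t/h

nitrogen enters only via U and leaves only via the purge: 1045×0.240 = 0.156×(nitrogen in K), and the recovery unit passes all nitrogen, so nitrogen in L = nitrogen in K = 1607.7 t/h.
methanol in L: m_A = 1045×0.760 + (1−0.156)·(1−0.631)·m_A, so m_A = 794.2/0.6886 = 1153.4 t/h.
L = 1153.4 + 1607.7 = 2761.1 t/h.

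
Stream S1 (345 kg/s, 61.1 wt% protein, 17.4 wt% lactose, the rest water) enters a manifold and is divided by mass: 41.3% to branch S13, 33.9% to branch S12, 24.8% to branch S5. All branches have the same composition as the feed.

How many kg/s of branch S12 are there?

Branch S12 flow = 0.339×345 = 116.96 kg/s.

117 kg/s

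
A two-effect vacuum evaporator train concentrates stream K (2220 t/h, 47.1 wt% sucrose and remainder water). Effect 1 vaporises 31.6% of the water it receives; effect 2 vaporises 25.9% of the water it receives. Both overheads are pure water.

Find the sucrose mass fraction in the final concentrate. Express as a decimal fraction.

water in feed = 2220×0.529 = 1174.4 t/h.
After stage 1: water left = (1−0.316)×1174.4 = 803.28; stream total = 1848.9 t/h.
After stage 2: water left = (1−0.259)×803.28 = 595.23; final concentrate = 1640.8 t/h.
sucrose fraction = 1045.6/1640.8 = 0.637.

0.637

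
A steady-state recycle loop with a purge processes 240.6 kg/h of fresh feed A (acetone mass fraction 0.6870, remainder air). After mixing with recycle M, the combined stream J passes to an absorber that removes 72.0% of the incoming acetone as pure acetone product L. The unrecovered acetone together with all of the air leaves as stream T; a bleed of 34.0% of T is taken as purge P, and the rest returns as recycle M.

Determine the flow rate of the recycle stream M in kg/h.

183.7 kg/h

air enters only via A and leaves only via the purge: 240.6×0.313 = 0.340×(air in T), and the absorber passes all air, so air in J = air in T = 221.49 kg/h.
acetone in J: m_A = 240.6×0.687 + (1−0.340)·(1−0.720)·m_A, so m_A = 165.29/0.8152 = 202.76 kg/h.
T = (1−0.720)×202.76 + 221.49 = 278.27 kg/h.
Recycle M = (1−0.340)×278.27 = 183.66 kg/h.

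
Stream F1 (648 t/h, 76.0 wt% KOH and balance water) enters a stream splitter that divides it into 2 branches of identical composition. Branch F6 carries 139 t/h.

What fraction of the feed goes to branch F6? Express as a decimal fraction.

0.215

Fraction to F6 = 139/648 = 0.2145.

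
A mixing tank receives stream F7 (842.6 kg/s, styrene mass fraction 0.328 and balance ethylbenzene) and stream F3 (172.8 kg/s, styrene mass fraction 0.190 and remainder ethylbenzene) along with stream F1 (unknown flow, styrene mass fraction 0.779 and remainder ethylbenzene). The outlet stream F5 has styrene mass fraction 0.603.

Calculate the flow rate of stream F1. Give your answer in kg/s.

1722 kg/s

Let F1 be the unknown flow. Total out = 1015.4 + F1.
styrene balance: 309.2 + 0.779·F1 = 0.603·(1015.4 + F1)
(0.779 − 0.603)·F1 = 0.603×1015.4 − 309.2 = 303.08
F1 = 303.08 / 0.176 = 1722.1 kg/s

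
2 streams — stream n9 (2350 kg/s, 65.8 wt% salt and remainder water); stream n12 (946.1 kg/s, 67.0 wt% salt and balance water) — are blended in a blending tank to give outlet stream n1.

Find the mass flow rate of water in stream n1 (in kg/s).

1116 kg/s

water out = water in = 2350×0.342 + 946.1×0.330 = 1115.9 kg/s.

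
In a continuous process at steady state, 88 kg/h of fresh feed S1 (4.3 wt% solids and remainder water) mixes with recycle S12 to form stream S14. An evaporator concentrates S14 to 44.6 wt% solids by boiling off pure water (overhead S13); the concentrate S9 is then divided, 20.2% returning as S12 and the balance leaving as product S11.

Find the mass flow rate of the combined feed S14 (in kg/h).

90.15 kg/h

Overall solids balance (none leaves overhead): solids in fresh feed = solids in product, i.e. 88×0.043 = (1−0.202)·S9·0.446.
S9 = 3.784/(0.446×0.798) = 10.632 kg/h.
Recycle S12 = 0.202×10.632 = 2.1477 kg/h.
Combined feed S14 = 88 + 2.1477 = 90.148 kg/h.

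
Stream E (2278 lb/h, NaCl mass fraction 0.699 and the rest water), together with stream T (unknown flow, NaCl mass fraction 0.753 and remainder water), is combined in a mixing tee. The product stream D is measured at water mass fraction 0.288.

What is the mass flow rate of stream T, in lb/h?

722.3 lb/h

Let T be the unknown flow. Total out = 2278 + T.
water balance: 685.68 + 0.247·T = 0.288·(2278 + T)
(0.247 − 0.288)·T = 0.288×2278 − 685.68 = -29.614
T = -29.614 / -0.041 = 722.29 lb/h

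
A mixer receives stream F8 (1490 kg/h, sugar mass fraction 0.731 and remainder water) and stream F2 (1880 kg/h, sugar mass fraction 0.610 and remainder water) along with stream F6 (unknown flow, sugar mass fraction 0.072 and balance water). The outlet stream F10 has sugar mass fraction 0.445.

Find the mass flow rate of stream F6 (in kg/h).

1974 kg/h

Let F6 be the unknown flow. Total out = 3370 + F6.
sugar balance: 2236 + 0.072·F6 = 0.445·(3370 + F6)
(0.072 − 0.445)·F6 = 0.445×3370 − 2236 = -736.34
F6 = -736.34 / -0.373 = 1974.1 kg/h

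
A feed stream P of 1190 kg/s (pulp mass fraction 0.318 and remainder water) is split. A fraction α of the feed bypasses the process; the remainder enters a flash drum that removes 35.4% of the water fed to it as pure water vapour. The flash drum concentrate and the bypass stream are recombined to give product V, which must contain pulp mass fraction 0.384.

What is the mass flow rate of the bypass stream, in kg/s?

342.8 kg/s

All 1190×0.318 = 378.42 kg/s of pulp reaches V, so V = 378.42/0.384 = 985.47 kg/s and vapour = 204.53 kg/s.
The evaporator receives (1−α)·1190 of feed at 0.682 water and removes 0.354 of that water:
0.354×0.682×(1−α)×1190 = 204.53
(1−α) = 204.53/287.3 = 0.7119;  α = 0.2881.
Bypass flow = 0.2881×1190 = 342.83 kg/s.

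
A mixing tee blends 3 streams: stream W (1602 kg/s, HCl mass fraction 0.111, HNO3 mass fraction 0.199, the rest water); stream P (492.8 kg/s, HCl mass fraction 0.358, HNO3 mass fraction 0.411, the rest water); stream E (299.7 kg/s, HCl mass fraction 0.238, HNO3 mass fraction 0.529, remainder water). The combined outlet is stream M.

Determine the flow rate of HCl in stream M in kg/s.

425.6 kg/s

HCl out = HCl in = 1602×0.111 + 492.8×0.358 + 299.7×0.238 = 425.57 kg/s.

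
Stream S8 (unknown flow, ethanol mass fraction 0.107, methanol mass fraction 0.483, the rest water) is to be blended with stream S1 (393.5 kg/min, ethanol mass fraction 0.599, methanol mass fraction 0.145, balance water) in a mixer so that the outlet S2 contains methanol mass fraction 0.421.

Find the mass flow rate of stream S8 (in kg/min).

1752 kg/min

Let S8 be the unknown flow. Total out = 393.5 + S8.
methanol balance: 57.057 + 0.483·S8 = 0.421·(393.5 + S8)
(0.483 − 0.421)·S8 = 0.421×393.5 − 57.057 = 108.61
S8 = 108.61 / 0.062 = 1751.7 kg/min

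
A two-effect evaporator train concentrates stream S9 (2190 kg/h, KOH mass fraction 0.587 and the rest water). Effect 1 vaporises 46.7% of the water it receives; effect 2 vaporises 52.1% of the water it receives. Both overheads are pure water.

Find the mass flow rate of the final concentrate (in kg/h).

1516 kg/h

water in feed = 2190×0.413 = 904.47 kg/h.
After stage 1: water left = (1−0.467)×904.47 = 482.08; stream total = 1767.6 kg/h.
After stage 2: water left = (1−0.521)×482.08 = 230.92; final concentrate = 1516.4 kg/h.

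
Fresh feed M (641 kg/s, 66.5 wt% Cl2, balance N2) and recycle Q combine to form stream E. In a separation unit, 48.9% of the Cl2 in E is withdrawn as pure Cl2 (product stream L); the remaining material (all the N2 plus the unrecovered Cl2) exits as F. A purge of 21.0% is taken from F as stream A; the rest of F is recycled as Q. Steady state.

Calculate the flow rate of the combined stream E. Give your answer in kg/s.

1737 kg/s

N2 enters only via M and leaves only via the purge: 641×0.335 = 0.210×(N2 in F), and the separation unit passes all N2, so N2 in E = N2 in F = 1022.5 kg/s.
Cl2 in E: m_A = 641×0.665 + (1−0.210)·(1−0.489)·m_A, so m_A = 426.27/0.5963 = 714.84 kg/s.
E = 714.84 + 1022.5 = 1737.4 kg/s.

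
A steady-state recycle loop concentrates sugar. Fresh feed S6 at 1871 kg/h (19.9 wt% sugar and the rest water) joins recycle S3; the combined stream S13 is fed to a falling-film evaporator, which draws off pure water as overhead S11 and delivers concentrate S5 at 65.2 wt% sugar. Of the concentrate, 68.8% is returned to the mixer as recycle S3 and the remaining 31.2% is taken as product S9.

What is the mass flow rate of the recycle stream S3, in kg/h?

1259 kg/h

Overall sugar balance (none leaves overhead): sugar in fresh feed = sugar in product, i.e. 1871×0.199 = (1−0.688)·S5·0.652.
S5 = 372.33/(0.652×0.312) = 1830.3 kg/h.
Recycle S3 = 0.688×1830.3 = 1259.3 kg/h.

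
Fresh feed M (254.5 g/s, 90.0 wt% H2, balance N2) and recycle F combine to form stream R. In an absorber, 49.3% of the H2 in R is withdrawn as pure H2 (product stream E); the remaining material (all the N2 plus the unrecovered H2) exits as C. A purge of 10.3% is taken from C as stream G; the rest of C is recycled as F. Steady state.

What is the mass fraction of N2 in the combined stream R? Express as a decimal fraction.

0.370

N2 enters only via M and leaves only via the purge: 254.5×0.100 = 0.103×(N2 in C), and the absorber passes all N2, so N2 in R = N2 in C = 247.09 g/s.
H2 in R: m_A = 254.5×0.900 + (1−0.103)·(1−0.493)·m_A, so m_A = 229.05/0.5452 = 420.1 g/s.
R = 420.1 + 247.09 = 667.19 g/s.
N2 fraction in R = 247.09/667.19 = 0.370.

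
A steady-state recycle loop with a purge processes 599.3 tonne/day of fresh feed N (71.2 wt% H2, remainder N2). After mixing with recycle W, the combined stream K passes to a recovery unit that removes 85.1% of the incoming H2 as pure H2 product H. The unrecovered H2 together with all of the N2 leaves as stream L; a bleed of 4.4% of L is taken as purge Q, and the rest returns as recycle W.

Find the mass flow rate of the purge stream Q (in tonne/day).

N2 enters only via N and leaves only via the purge: 599.3×0.288 = 0.044×(N2 in L), and the recovery unit passes all N2, so N2 in K = N2 in L = 3922.7 tonne/day.
H2 in K: m_A = 599.3×0.712 + (1−0.044)·(1−0.851)·m_A, so m_A = 426.7/0.8576 = 497.58 tonne/day.
L = (1−0.851)×497.58 + 3922.7 = 3996.8 tonne/day.
Purge Q = 0.044×3996.8 = 175.86 tonne/day.

175.9 tonne/day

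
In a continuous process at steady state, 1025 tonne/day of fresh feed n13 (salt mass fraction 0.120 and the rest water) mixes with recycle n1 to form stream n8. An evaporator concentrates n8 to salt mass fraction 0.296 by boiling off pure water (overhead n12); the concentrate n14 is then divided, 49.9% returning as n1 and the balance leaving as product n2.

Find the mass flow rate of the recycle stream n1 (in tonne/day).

413.9 tonne/day

Overall salt balance (none leaves overhead): salt in fresh feed = salt in product, i.e. 1025×0.120 = (1−0.499)·n14·0.296.
n14 = 123/(0.296×0.501) = 829.42 tonne/day.
Recycle n1 = 0.499×829.42 = 413.88 tonne/day.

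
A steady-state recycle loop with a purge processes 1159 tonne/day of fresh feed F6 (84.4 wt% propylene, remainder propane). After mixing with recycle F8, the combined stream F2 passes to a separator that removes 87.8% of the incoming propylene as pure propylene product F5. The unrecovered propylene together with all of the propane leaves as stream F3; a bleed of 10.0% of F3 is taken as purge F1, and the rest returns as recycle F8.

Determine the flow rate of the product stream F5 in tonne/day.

propylene in F2: m_A = 1159×0.844 + (1−0.100)·(1−0.878)·m_A, so m_A = 978.2/0.8902 = 1098.8 tonne/day.
Product F5 = 0.878×1098.8 = 964.79 tonne/day.

964.8 tonne/day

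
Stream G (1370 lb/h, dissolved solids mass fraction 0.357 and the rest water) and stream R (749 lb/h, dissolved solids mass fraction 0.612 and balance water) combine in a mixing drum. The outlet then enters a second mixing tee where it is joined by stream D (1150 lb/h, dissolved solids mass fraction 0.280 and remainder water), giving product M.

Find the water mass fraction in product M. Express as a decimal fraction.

Overall, product flow = 3269 lb/h.
water in = 1370×0.643 + 749×0.388 + 1150×0.720 = 1999.5 lb/h.
water fraction in M = 0.612.

0.612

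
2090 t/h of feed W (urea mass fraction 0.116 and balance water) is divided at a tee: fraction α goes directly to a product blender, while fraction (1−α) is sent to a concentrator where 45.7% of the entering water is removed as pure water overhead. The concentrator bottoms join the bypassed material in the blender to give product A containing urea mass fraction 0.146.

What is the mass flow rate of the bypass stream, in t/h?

1027 t/h

All 2090×0.116 = 242.44 t/h of urea reaches A, so A = 242.44/0.146 = 1660.5 t/h and vapour = 429.45 t/h.
The evaporator receives (1−α)·2090 of feed at 0.884 water and removes 0.457 of that water:
0.457×0.884×(1−α)×2090 = 429.45
(1−α) = 429.45/844.33 = 0.5086;  α = 0.4914.
Bypass flow = 0.4914×2090 = 1027 t/h.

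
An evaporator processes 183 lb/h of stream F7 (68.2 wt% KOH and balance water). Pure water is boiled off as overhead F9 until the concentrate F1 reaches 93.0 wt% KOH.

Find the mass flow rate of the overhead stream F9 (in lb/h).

KOH is conserved: 183×0.682 = 124.81 lb/h all reports to the concentrate.
Concentrate = 124.81/(target fraction) = 134.2 lb/h.
Overhead = 183 − 134.2 = 48.8 lb/h.

48.8 lb/h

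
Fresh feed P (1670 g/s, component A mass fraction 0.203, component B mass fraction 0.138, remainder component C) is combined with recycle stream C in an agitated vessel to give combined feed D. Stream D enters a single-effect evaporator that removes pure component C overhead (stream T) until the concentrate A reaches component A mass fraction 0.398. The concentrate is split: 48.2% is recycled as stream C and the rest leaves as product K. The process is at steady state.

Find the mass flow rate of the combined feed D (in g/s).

Overall component A balance (none leaves overhead): component A in fresh feed = component A in product, i.e. 1670×0.203 = (1−0.482)·A·0.398.
A = 339.01/(0.398×0.518) = 1644.4 g/s.
Recycle C = 0.482×1644.4 = 792.59 g/s.
Combined feed D = 1670 + 792.59 = 2462.6 g/s.

2463 g/s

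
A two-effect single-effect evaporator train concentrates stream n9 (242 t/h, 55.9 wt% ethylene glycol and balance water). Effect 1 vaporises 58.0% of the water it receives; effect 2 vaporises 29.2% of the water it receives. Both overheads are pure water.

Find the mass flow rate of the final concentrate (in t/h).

water in feed = 242×0.441 = 106.72 t/h.
After stage 1: water left = (1−0.580)×106.72 = 44.823; stream total = 180.1 t/h.
After stage 2: water left = (1−0.292)×44.823 = 31.735; final concentrate = 167.01 t/h.

167 t/h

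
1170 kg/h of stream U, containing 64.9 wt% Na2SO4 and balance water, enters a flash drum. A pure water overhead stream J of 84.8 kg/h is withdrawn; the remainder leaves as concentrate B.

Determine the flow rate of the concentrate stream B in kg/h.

1085 kg/h

Concentrate = 1170 − 84.8 = 1085.2 kg/h.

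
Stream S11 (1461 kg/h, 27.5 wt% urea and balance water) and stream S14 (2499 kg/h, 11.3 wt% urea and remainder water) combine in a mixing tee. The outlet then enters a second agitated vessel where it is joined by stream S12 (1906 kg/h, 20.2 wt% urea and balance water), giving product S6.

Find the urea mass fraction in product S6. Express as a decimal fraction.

0.182

Overall, product flow = 5866 kg/h.
urea in = 1461×0.275 + 2499×0.113 + 1906×0.202 = 1069.2 kg/h.
urea fraction in S6 = 0.182.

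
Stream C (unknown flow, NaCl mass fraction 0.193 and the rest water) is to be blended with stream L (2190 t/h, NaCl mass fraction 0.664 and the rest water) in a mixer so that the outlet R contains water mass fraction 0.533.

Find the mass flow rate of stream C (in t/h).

Let C be the unknown flow. Total out = 2190 + C.
water balance: 735.84 + 0.807·C = 0.533·(2190 + C)
(0.807 − 0.533)·C = 0.533×2190 − 735.84 = 431.43
C = 431.43 / 0.274 = 1574.6 t/h

1575 t/h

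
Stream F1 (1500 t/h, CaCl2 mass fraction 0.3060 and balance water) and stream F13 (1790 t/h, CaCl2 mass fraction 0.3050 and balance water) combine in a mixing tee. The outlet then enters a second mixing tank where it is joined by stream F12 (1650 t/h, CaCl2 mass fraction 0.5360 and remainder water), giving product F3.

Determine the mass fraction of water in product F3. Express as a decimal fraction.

0.6175

Overall, product flow = 4940 t/h.
water in = 1500×0.694 + 1790×0.695 + 1650×0.464 = 3050.7 t/h.
water fraction in F3 = 0.6175.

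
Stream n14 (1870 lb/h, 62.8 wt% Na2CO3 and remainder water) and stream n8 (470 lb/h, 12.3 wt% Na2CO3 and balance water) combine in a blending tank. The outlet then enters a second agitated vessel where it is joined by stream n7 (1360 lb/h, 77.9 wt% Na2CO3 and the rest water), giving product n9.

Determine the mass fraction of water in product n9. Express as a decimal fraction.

Overall, product flow = 3700 lb/h.
water in = 1870×0.372 + 470×0.877 + 1360×0.221 = 1408.4 lb/h.
water fraction in n9 = 0.3806.

0.3806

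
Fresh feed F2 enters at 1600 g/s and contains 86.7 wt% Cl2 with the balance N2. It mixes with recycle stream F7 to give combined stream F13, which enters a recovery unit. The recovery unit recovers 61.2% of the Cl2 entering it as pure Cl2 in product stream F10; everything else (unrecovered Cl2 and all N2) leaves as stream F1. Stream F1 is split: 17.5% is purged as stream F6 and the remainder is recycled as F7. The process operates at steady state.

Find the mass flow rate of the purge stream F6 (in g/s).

N2 enters only via F2 and leaves only via the purge: 1600×0.133 = 0.175×(N2 in F1), and the recovery unit passes all N2, so N2 in F13 = N2 in F1 = 1216 g/s.
Cl2 in F13: m_A = 1600×0.867 + (1−0.175)·(1−0.612)·m_A, so m_A = 1387.2/0.6799 = 2040.3 g/s.
F1 = (1−0.612)×2040.3 + 1216 = 2007.6 g/s.
Purge F6 = 0.175×2007.6 = 351.34 g/s.

351.3 g/s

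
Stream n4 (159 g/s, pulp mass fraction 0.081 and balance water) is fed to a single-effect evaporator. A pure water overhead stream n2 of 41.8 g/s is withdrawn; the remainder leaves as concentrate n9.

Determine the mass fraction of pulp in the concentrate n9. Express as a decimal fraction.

pulp is not removed: 159×0.081 = 12.879 g/s of pulp enters n9.
Concentrate = 159 − 41.8 = 117.2 g/s.
Mass fraction = 12.879/117.2 = 0.110.

0.110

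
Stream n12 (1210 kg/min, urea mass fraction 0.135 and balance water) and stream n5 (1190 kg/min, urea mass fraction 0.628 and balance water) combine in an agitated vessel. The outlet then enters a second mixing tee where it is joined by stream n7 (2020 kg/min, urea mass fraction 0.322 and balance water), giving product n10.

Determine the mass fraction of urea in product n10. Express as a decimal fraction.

Overall, product flow = 4420 kg/min.
urea in = 1210×0.135 + 1190×0.628 + 2020×0.322 = 1561.1 kg/min.
urea fraction in n10 = 0.353.

0.353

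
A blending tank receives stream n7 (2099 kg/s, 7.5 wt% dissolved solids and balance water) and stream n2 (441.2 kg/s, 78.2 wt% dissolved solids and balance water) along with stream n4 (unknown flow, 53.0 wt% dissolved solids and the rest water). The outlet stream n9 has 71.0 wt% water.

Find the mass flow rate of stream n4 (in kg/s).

975.9 kg/s

Let n4 be the unknown flow. Total out = 2540.2 + n4.
water balance: 2037.8 + 0.470·n4 = 0.710·(2540.2 + n4)
(0.470 − 0.710)·n4 = 0.710×2540.2 − 2037.8 = -234.21
n4 = -234.21 / -0.240 = 975.89 kg/s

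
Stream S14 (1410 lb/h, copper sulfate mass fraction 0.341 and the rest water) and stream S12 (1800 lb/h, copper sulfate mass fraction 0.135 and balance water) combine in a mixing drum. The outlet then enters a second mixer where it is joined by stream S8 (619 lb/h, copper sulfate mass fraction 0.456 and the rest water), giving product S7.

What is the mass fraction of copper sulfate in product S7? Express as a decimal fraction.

Overall, product flow = 3829 lb/h.
copper sulfate in = 1410×0.341 + 1800×0.135 + 619×0.456 = 1006.1 lb/h.
copper sulfate fraction in S7 = 0.263.

0.263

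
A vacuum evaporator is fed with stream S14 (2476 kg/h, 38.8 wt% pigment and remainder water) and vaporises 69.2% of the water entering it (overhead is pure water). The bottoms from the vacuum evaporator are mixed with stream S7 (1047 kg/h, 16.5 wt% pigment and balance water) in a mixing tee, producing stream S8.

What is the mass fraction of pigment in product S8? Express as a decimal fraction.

Vapour removed = 0.692×0.612×2476 = 1048.6 kg/h; concentrate = 1427.4 kg/h.
pigment reaching the mixer = 960.69 (from concentrate) + 1047×0.165 = 1133.4 kg/h.
Product flow = 1427.4 + 1047 = 2474.4 kg/h; pigment fraction = 0.458.

0.458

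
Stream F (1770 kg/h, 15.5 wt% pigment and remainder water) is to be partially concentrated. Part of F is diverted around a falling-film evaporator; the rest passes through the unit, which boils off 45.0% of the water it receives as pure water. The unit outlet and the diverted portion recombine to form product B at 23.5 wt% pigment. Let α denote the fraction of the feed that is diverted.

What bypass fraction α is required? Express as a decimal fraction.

0.105

All 1770×0.155 = 274.35 kg/h of pigment reaches B, so B = 274.35/0.235 = 1167.4 kg/h and vapour = 602.55 kg/h.
The evaporator receives (1−α)·1770 of feed at 0.845 water and removes 0.450 of that water:
0.450×0.845×(1−α)×1770 = 602.55
(1−α) = 602.55/673.04 = 0.8953;  α = 0.1047.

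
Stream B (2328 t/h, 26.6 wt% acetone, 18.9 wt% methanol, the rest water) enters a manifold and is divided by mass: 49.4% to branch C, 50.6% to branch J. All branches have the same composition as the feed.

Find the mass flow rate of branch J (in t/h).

Branch J flow = 0.506×2328 = 1178 t/h.

1178 t/h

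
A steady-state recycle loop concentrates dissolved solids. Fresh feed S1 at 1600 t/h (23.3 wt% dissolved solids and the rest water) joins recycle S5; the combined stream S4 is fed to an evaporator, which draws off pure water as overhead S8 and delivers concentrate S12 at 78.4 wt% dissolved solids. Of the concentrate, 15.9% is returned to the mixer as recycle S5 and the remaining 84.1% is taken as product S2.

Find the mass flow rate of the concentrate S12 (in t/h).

565.4 t/h

Overall dissolved solids balance (none leaves overhead): dissolved solids in fresh feed = dissolved solids in product, i.e. 1600×0.233 = (1−0.159)·S12·0.784.
S12 = 372.8/(0.784×0.841) = 565.41 t/h.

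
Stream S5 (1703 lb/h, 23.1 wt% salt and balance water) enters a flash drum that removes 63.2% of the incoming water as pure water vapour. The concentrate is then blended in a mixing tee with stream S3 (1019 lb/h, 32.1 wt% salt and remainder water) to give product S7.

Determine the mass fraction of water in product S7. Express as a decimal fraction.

Vapour removed = 0.632×0.769×1703 = 827.67 lb/h; concentrate = 875.33 lb/h.
water reaching the mixer = 481.94 (from concentrate) + 1019×0.679 = 1173.8 lb/h.
Product flow = 875.33 + 1019 = 1894.3 lb/h; water fraction = 0.6197.

0.6197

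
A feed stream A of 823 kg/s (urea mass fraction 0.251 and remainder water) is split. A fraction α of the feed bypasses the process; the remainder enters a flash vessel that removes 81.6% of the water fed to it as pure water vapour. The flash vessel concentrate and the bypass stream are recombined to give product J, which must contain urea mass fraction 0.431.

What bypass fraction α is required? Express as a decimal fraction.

All 823×0.251 = 206.57 kg/s of urea reaches J, so J = 206.57/0.431 = 479.29 kg/s and vapour = 343.71 kg/s.
The evaporator receives (1−α)·823 of feed at 0.749 water and removes 0.816 of that water:
0.816×0.749×(1−α)×823 = 343.71
(1−α) = 343.71/503 = 0.6833;  α = 0.3167.

0.317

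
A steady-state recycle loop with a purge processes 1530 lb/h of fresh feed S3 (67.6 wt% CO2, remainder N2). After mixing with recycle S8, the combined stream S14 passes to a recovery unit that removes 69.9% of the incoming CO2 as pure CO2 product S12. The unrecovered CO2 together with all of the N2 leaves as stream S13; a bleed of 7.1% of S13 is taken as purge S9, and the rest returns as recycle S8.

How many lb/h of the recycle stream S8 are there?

N2 enters only via S3 and leaves only via the purge: 1530×0.324 = 0.071×(N2 in S13), and the recovery unit passes all N2, so N2 in S14 = N2 in S13 = 6982 lb/h.
CO2 in S14: m_A = 1530×0.676 + (1−0.071)·(1−0.699)·m_A, so m_A = 1034.3/0.7204 = 1435.8 lb/h.
S13 = (1−0.699)×1435.8 + 6982 = 7414.1 lb/h.
Recycle S8 = (1−0.071)×7414.1 = 6887.7 lb/h.

6888 lb/h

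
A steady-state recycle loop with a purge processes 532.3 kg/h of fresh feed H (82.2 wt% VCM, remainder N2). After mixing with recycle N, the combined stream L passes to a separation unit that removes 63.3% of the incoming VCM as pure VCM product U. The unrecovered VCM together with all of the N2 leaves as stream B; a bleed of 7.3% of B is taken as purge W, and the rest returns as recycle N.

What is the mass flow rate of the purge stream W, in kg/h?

112.5 kg/h

N2 enters only via H and leaves only via the purge: 532.3×0.178 = 0.073×(N2 in B), and the separation unit passes all N2, so N2 in L = N2 in B = 1297.9 kg/h.
VCM in L: m_A = 532.3×0.822 + (1−0.073)·(1−0.633)·m_A, so m_A = 437.55/0.6598 = 663.17 kg/h.
B = (1−0.633)×663.17 + 1297.9 = 1541.3 kg/h.
Purge W = 0.073×1541.3 = 112.52 kg/h.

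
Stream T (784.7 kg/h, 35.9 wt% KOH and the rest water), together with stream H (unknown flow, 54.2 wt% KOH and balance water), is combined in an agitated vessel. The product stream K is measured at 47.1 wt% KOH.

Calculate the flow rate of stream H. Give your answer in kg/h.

1238 kg/h

Let H be the unknown flow. Total out = 784.7 + H.
KOH balance: 281.71 + 0.542·H = 0.471·(784.7 + H)
(0.542 − 0.471)·H = 0.471×784.7 − 281.71 = 87.886
H = 87.886 / 0.071 = 1237.8 kg/h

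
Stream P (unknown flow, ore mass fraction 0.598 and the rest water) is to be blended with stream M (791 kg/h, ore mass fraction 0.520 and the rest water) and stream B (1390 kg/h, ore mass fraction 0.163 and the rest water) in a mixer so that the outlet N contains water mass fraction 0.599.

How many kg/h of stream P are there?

1201 kg/h

Let P be the unknown flow. Total out = 2181 + P.
water balance: 1543.1 + 0.402·P = 0.599·(2181 + P)
(0.402 − 0.599)·P = 0.599×2181 − 1543.1 = -236.69
P = -236.69 / -0.197 = 1201.5 kg/h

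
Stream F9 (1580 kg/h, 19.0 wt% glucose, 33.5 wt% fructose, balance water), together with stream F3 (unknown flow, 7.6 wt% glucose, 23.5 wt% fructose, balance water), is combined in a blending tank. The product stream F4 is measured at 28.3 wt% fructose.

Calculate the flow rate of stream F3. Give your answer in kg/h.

1712 kg/h

Let F3 be the unknown flow. Total out = 1580 + F3.
fructose balance: 529.3 + 0.235·F3 = 0.283·(1580 + F3)
(0.235 − 0.283)·F3 = 0.283×1580 − 529.3 = -82.16
F3 = -82.16 / -0.048 = 1711.7 kg/h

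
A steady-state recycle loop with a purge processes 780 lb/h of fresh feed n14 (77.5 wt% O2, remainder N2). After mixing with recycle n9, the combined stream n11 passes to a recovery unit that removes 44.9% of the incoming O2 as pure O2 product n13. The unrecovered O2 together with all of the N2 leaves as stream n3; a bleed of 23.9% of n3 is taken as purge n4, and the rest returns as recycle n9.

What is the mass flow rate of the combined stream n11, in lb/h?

N2 enters only via n14 and leaves only via the purge: 780×0.225 = 0.239×(N2 in n3), and the recovery unit passes all N2, so N2 in n11 = N2 in n3 = 734.31 lb/h.
O2 in n11: m_A = 780×0.775 + (1−0.239)·(1−0.449)·m_A, so m_A = 604.5/0.5807 = 1041 lb/h.
n11 = 1041 + 734.31 = 1775.3 lb/h.

1775 lb/h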